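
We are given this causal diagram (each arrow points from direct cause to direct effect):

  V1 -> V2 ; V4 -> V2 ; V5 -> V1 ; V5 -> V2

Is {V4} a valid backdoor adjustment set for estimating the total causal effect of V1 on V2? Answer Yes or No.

No

Backdoor paths from V1 to V2 (paths whose first edge points into V1):
  P1: V1 <- V5 -> V2
Condition 1 (no descendant of V1 in the set): holds — descendants of V1 are {V2}; none are in {V4}.
Condition 2 (every backdoor path blocked by {V4}):
  P1: open — no interior node is in the conditioning set.
{V4} does not satisfy the backdoor criterion.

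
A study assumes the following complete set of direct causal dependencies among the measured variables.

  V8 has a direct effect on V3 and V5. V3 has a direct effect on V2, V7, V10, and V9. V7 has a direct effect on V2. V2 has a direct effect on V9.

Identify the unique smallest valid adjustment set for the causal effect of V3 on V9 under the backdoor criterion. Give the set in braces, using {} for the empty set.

Variables eligible for adjustment (non-descendants of V3, excluding V3 and V9): {V5, V8}.
Backdoor paths from V3 to V9:
  (none)
With no backdoor paths the empty set already satisfies the criterion, and it is trivially minimal.

{}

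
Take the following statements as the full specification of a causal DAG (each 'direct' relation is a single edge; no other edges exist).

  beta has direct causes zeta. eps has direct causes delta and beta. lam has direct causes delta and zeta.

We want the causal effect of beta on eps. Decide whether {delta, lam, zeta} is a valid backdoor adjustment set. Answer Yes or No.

Backdoor paths from beta to eps (paths whose first edge points into beta):
  P1: beta <- zeta -> lam <- delta -> eps
Condition 1 (no descendant of beta in the set): holds — descendants of beta are {eps}; none are in {delta, lam, zeta}.
Condition 2 (every backdoor path blocked by {delta, lam, zeta}):
  P1: blocked at fork node zeta ∈ conditioning set.
{delta, lam, zeta} satisfies the backdoor criterion.

Yes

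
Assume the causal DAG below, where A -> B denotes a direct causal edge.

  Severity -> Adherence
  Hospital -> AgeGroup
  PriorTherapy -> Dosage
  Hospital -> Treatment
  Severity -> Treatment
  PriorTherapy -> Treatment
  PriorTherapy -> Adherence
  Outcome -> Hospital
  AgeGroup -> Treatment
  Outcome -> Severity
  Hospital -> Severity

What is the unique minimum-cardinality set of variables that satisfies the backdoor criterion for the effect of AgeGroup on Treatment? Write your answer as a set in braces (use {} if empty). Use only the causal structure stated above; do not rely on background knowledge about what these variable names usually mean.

{Hospital}

Variables eligible for adjustment (non-descendants of AgeGroup, excluding AgeGroup and Treatment): {Adherence, Dosage, Hospital, Outcome, PriorTherapy, Severity}.
Backdoor paths from AgeGroup to Treatment:
  P1: AgeGroup <- Hospital <- Outcome -> Severity -> Adherence <- PriorTherapy -> Treatment
  P2: AgeGroup <- Hospital <- Outcome -> Severity -> Treatment
  P3: AgeGroup <- Hospital -> Severity -> Adherence <- PriorTherapy -> Treatment
  P4: AgeGroup <- Hospital -> Severity -> Treatment
  P5: AgeGroup <- Hospital -> Treatment
The empty set is not sufficient: P2 (AgeGroup <- Hospital <- Outcome -> Severity -> Treatment) has no collider blocking it and no conditioned non-collider, so it is open.
Try {Hospital}:
  P1: blocked at chain node Hospital ∈ conditioning set.
  P2: blocked at chain node Hospital ∈ conditioning set.
  P3: blocked at fork node Hospital ∈ conditioning set.
  P4: blocked at fork node Hospital ∈ conditioning set.
  P5: blocked at fork node Hospital ∈ conditioning set.
{Hospital} contains no descendant of AgeGroup and blocks every backdoor path.
No other singleton works — e.g. {PriorTherapy} leaves P2 open — so {Hospital} is the unique smallest valid adjustment set.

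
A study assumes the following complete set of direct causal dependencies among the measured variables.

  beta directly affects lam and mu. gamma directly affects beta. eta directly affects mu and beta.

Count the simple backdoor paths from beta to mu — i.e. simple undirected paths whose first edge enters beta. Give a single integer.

A backdoor path from beta to mu is any simple undirected path whose first edge points into beta (i.e. leaves beta via a parent).
Parents of beta: {eta, gamma}.
Enumerating:
  P1: beta <- eta -> mu
That exhausts the simple backdoor paths. Count: 1.

1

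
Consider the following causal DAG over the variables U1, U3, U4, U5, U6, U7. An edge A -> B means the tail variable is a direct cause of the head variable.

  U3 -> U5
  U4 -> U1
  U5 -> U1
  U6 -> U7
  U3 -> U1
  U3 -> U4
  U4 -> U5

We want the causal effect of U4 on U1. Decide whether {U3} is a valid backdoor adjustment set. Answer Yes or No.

Yes

Backdoor paths from U4 to U1 (paths whose first edge points into U4):
  P1: U4 <- U3 -> U5 -> U1
  P2: U4 <- U3 -> U1
Condition 1 (no descendant of U4 in the set): holds — descendants of U4 are {U1, U5}; none are in {U3}.
Condition 2 (every backdoor path blocked by {U3}):
  P1: blocked at fork node U3 ∈ conditioning set.
  P2: blocked at fork node U3 ∈ conditioning set.
{U3} satisfies the backdoor criterion.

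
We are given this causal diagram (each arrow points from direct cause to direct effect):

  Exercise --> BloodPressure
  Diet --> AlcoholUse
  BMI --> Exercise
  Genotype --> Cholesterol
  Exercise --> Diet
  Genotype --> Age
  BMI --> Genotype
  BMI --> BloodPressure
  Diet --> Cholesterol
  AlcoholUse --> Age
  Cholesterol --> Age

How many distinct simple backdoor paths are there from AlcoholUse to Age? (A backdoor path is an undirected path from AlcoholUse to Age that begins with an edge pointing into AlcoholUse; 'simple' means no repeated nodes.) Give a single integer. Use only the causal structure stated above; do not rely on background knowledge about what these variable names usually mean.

A backdoor path from AlcoholUse to Age is any simple undirected path whose first edge points into AlcoholUse (i.e. leaves AlcoholUse via a parent).
Parents of AlcoholUse: {Diet}.
Enumerating:
  P1: AlcoholUse <- Diet <- Exercise <- BMI -> Genotype -> Cholesterol -> Age
  P2: AlcoholUse <- Diet <- Exercise <- BMI -> Genotype -> Age
  P3: AlcoholUse <- Diet <- Exercise -> BloodPressure <- BMI -> Genotype -> Cholesterol -> Age
  P4: AlcoholUse <- Diet <- Exercise -> BloodPressure <- BMI -> Genotype -> Age
  P5: AlcoholUse <- Diet -> Cholesterol <- Genotype -> Age
  P6: AlcoholUse <- Diet -> Cholesterol -> Age
That exhausts the simple backdoor paths. Count: 6.

6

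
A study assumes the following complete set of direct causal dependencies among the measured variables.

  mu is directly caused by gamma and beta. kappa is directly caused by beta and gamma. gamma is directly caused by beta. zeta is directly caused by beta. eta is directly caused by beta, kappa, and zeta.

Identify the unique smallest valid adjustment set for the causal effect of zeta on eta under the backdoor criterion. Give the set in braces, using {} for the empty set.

{beta}

Variables eligible for adjustment (non-descendants of zeta, excluding zeta and eta): {beta, gamma, kappa, mu}.
Backdoor paths from zeta to eta:
  P1: zeta <- beta -> gamma -> kappa -> eta
  P2: zeta <- beta -> kappa -> eta
  P3: zeta <- beta -> mu <- gamma -> kappa -> eta
  P4: zeta <- beta -> eta
The empty set is not sufficient: P1 (zeta <- beta -> gamma -> kappa -> eta) has no collider blocking it and no conditioned non-collider, so it is open.
Try {beta}:
  P1: blocked at fork node beta ∈ conditioning set.
  P2: blocked at fork node beta ∈ conditioning set.
  P3: blocked at fork node beta ∈ conditioning set.
  P4: blocked at fork node beta ∈ conditioning set.
{beta} contains no descendant of zeta and blocks every backdoor path.
No other singleton works — e.g. {gamma} leaves P2 open — so {beta} is the unique smallest valid adjustment set.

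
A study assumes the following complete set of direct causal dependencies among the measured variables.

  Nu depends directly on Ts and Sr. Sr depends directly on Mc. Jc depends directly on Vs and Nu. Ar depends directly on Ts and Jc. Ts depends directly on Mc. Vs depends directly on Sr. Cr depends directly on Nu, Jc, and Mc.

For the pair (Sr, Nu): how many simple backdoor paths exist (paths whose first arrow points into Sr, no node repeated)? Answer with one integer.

6

A backdoor path from Sr to Nu is any simple undirected path whose first edge points into Sr (i.e. leaves Sr via a parent).
Parents of Sr: {Mc}.
Enumerating:
  P1: Sr <- Mc -> Ts -> Nu
  P2: Sr <- Mc -> Ts -> Ar <- Jc <- Nu
  P3: Sr <- Mc -> Ts -> Ar <- Jc -> Cr <- Nu
  P4: Sr <- Mc -> Cr <- Nu
  P5: Sr <- Mc -> Cr <- Jc <- Nu
  P6: Sr <- Mc -> Cr <- Jc -> Ar <- Ts -> Nu
That exhausts the simple backdoor paths. Count: 6.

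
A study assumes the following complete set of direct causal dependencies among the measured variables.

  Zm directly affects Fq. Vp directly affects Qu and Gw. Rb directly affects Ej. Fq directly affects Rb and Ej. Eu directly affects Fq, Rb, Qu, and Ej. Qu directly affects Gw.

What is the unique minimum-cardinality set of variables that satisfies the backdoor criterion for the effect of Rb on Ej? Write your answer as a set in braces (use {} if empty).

Variables eligible for adjustment (non-descendants of Rb, excluding Rb and Ej): {Eu, Fq, Gw, Qu, Vp, Zm}.
Backdoor paths from Rb to Ej:
  P1: Rb <- Eu -> Fq -> Ej
  P2: Rb <- Eu -> Ej
  P3: Rb <- Fq <- Eu -> Ej
  P4: Rb <- Fq -> Ej
The empty set is not sufficient: P1 (Rb <- Eu -> Fq -> Ej) has no collider blocking it and no conditioned non-collider, so it is open.
Try {Eu, Fq}:
  P1: blocked at fork node Eu ∈ conditioning set.
  P2: blocked at fork node Eu ∈ conditioning set.
  P3: blocked at chain node Fq ∈ conditioning set.
  P4: blocked at fork node Fq ∈ conditioning set.
{Eu, Fq} contains no descendant of Rb and blocks every backdoor path.
Every element of {Eu, Fq} is needed (dropping Eu leaves P2 open; dropping Fq leaves P4 open), so no proper subset is valid.
Among all size-2 subsets of the eligible variables, only {Eu, Fq} blocks every backdoor path, so it is the unique smallest valid adjustment set.

{Eu, Fq}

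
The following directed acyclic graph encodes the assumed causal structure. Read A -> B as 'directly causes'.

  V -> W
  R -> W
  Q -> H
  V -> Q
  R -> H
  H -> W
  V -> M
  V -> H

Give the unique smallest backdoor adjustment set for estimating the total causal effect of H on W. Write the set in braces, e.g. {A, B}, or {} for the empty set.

{R, V}

Variables eligible for adjustment (non-descendants of H, excluding H and W): {M, Q, R, V}.
Backdoor paths from H to W:
  P1: H <- R -> W
  P2: H <- V -> W
  P3: H <- Q <- V -> W
The empty set is not sufficient: P1 (H <- R -> W) has no collider blocking it and no conditioned non-collider, so it is open.
Try {R, V}:
  P1: blocked at fork node R ∈ conditioning set.
  P2: blocked at fork node V ∈ conditioning set.
  P3: blocked at fork node V ∈ conditioning set.
{R, V} contains no descendant of H and blocks every backdoor path.
Every element of {R, V} is needed (dropping R leaves P1 open; dropping V leaves P2 open), so no proper subset is valid.
Among all size-2 subsets of the eligible variables, only {R, V} blocks every backdoor path, so it is the unique smallest valid adjustment set.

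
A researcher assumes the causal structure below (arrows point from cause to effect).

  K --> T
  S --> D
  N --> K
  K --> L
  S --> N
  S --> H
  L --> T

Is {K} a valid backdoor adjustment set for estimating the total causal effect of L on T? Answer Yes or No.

Yes

Backdoor paths from L to T (paths whose first edge points into L):
  P1: L <- K -> T
Condition 1 (no descendant of L in the set): holds — descendants of L are {T}; none are in {K}.
Condition 2 (every backdoor path blocked by {K}):
  P1: blocked at fork node K ∈ conditioning set.
{K} satisfies the backdoor criterion.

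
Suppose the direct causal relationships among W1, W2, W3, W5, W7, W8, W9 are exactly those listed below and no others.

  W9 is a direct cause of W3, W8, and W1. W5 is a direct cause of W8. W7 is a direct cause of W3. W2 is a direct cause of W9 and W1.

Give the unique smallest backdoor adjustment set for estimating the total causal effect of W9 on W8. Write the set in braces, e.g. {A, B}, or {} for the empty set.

Variables eligible for adjustment (non-descendants of W9, excluding W9 and W8): {W2, W5, W7}.
Backdoor paths from W9 to W8:
  (none)
With no backdoor paths the empty set already satisfies the criterion, and it is trivially minimal.

{}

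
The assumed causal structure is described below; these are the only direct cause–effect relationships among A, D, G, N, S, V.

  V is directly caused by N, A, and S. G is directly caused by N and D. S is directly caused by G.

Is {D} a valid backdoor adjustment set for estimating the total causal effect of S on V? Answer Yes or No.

Backdoor paths from S to V (paths whose first edge points into S):
  P1: S <- G <- N -> V
Condition 1 (no descendant of S in the set): holds — descendants of S are {V}; none are in {D}.
Condition 2 (every backdoor path blocked by {D}):
  P1: open — no interior node is in the conditioning set.
{D} does not satisfy the backdoor criterion.

No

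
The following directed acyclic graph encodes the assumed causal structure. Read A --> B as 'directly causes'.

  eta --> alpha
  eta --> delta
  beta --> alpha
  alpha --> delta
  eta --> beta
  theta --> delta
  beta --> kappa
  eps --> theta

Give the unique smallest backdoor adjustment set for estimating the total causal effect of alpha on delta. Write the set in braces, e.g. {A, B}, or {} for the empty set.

{eta}

Variables eligible for adjustment (non-descendants of alpha, excluding alpha and delta): {beta, eps, eta, kappa, theta}.
Backdoor paths from alpha to delta:
  P1: alpha <- eta -> delta
  P2: alpha <- beta <- eta -> delta
The empty set is not sufficient: P1 (alpha <- eta -> delta) has no collider blocking it and no conditioned non-collider, so it is open.
Try {eta}:
  P1: blocked at fork node eta ∈ conditioning set.
  P2: blocked at fork node eta ∈ conditioning set.
{eta} contains no descendant of alpha and blocks every backdoor path.
No other singleton works — e.g. {eps} leaves P1 open — so {eta} is the unique smallest valid adjustment set.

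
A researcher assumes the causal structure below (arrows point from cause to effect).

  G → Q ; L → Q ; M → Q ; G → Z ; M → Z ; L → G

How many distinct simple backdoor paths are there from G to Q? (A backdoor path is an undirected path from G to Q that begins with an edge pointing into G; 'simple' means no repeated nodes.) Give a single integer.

A backdoor path from G to Q is any simple undirected path whose first edge points into G (i.e. leaves G via a parent).
Parents of G: {L}.
Enumerating:
  P1: G <- L -> Q
That exhausts the simple backdoor paths. Count: 1.

1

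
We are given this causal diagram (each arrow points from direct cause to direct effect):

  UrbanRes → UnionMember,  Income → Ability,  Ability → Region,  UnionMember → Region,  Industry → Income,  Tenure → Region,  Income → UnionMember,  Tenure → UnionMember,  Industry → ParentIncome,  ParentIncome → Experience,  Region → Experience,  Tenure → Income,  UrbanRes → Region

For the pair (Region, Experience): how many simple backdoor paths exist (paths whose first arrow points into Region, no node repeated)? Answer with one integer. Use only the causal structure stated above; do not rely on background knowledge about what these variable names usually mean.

A backdoor path from Region to Experience is any simple undirected path whose first edge points into Region (i.e. leaves Region via a parent).
Parents of Region: {Ability, Tenure, UnionMember, UrbanRes}.
Enumerating:
  P1: Region <- UrbanRes -> UnionMember <- Tenure -> Income <- Industry -> ParentIncome -> Experience
  P2: Region <- UrbanRes -> UnionMember <- Income <- Industry -> ParentIncome -> Experience
  P3: Region <- Tenure -> Income <- Industry -> ParentIncome -> Experience
  P4: Region <- Tenure -> UnionMember <- Income <- Industry -> ParentIncome -> Experience
  P5: Region <- Ability <- Income <- Industry -> ParentIncome -> Experience
  P6: Region <- UnionMember <- Tenure -> Income <- Industry -> ParentIncome -> Experience
  P7: Region <- UnionMember <- Income <- Industry -> ParentIncome -> Experience
That exhausts the simple backdoor paths. Count: 7.

7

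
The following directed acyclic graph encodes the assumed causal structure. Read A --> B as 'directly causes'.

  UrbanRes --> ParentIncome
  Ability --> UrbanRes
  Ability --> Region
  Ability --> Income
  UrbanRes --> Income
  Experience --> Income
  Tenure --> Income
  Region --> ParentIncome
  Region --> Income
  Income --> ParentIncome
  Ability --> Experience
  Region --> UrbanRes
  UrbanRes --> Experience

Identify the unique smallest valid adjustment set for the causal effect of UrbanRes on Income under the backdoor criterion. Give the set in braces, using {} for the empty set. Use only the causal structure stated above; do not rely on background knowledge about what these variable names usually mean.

Variables eligible for adjustment (non-descendants of UrbanRes, excluding UrbanRes and Income): {Ability, Region, Tenure}.
Backdoor paths from UrbanRes to Income:
  P1: UrbanRes <- Ability -> Region -> Income
  P2: UrbanRes <- Ability -> Region -> ParentIncome <- Income
  P3: UrbanRes <- Ability -> Experience -> Income
  P4: UrbanRes <- Ability -> Income
  P5: UrbanRes <- Region <- Ability -> Experience -> Income
  P6: UrbanRes <- Region <- Ability -> Income
  P7: UrbanRes <- Region -> Income
  P8: UrbanRes <- Region -> ParentIncome <- Income
The empty set is not sufficient: P1 (UrbanRes <- Ability -> Region -> Income) has no collider blocking it and no conditioned non-collider, so it is open.
Try {Ability, Region}:
  P1: blocked at fork node Ability ∈ conditioning set.
  P2: blocked at fork node Ability ∈ conditioning set.
  P3: blocked at fork node Ability ∈ conditioning set.
  P4: blocked at fork node Ability ∈ conditioning set.
  P5: blocked at chain node Region ∈ conditioning set.
  P6: blocked at chain node Region ∈ conditioning set.
  P7: blocked at fork node Region ∈ conditioning set.
  P8: blocked at fork node Region ∈ conditioning set.
{Ability, Region} contains no descendant of UrbanRes and blocks every backdoor path.
Every element of {Ability, Region} is needed (dropping Ability leaves P3 open; dropping Region leaves P7 open), so no proper subset is valid.
Among all size-2 subsets of the eligible variables, only {Ability, Region} blocks every backdoor path, so it is the unique smallest valid adjustment set.

{Ability, Region}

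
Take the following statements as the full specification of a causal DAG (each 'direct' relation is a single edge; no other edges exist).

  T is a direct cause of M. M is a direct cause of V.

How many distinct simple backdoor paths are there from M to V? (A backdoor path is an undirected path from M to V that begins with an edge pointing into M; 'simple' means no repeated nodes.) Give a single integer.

0

A backdoor path from M to V is any simple undirected path whose first edge points into M (i.e. leaves M via a parent).
Parents of M: {T}.
No simple path from any parent of M reaches V without revisiting M, so there are no backdoor paths.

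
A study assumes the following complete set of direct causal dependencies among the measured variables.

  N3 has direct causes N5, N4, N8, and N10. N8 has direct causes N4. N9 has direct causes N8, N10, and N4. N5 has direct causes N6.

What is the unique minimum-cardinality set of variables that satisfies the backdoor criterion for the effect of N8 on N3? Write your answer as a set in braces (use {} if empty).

Variables eligible for adjustment (non-descendants of N8, excluding N8 and N3): {N10, N4, N5, N6}.
Backdoor paths from N8 to N3:
  P1: N8 <- N4 -> N9 <- N10 -> N3
  P2: N8 <- N4 -> N3
The empty set is not sufficient: P2 (N8 <- N4 -> N3) has no collider blocking it and no conditioned non-collider, so it is open.
Try {N4}:
  P1: blocked at fork node N4 ∈ conditioning set.
  P2: blocked at fork node N4 ∈ conditioning set.
{N4} contains no descendant of N8 and blocks every backdoor path.
No other singleton works — e.g. {N6} leaves P2 open — so {N4} is the unique smallest valid adjustment set.

{N4}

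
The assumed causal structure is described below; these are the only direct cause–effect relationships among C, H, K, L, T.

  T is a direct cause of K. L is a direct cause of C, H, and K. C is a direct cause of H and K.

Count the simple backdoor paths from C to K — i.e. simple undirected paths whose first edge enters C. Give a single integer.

A backdoor path from C to K is any simple undirected path whose first edge points into C (i.e. leaves C via a parent).
Parents of C: {L}.
Enumerating:
  P1: C <- L -> K
That exhausts the simple backdoor paths. Count: 1.

1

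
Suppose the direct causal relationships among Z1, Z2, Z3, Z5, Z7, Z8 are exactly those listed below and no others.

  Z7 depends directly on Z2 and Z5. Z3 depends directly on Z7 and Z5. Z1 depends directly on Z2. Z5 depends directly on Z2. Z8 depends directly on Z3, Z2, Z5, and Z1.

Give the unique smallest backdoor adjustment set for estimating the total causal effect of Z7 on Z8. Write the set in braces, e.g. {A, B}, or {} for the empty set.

Variables eligible for adjustment (non-descendants of Z7, excluding Z7 and Z8): {Z1, Z2, Z5}.
Backdoor paths from Z7 to Z8:
  P1: Z7 <- Z2 -> Z5 -> Z3 -> Z8
  P2: Z7 <- Z2 -> Z5 -> Z8
  P3: Z7 <- Z2 -> Z1 -> Z8
  P4: Z7 <- Z2 -> Z8
  P5: Z7 <- Z5 <- Z2 -> Z1 -> Z8
  P6: Z7 <- Z5 <- Z2 -> Z8
  P7: Z7 <- Z5 -> Z3 -> Z8
  P8: Z7 <- Z5 -> Z8
The empty set is not sufficient: P1 (Z7 <- Z2 -> Z5 -> Z3 -> Z8) has no collider blocking it and no conditioned non-collider, so it is open.
Try {Z2, Z5}:
  P1: blocked at fork node Z2 ∈ conditioning set.
  P2: blocked at fork node Z2 ∈ conditioning set.
  P3: blocked at fork node Z2 ∈ conditioning set.
  P4: blocked at fork node Z2 ∈ conditioning set.
  P5: blocked at chain node Z5 ∈ conditioning set.
  P6: blocked at chain node Z5 ∈ conditioning set.
  P7: blocked at fork node Z5 ∈ conditioning set.
  P8: blocked at fork node Z5 ∈ conditioning set.
{Z2, Z5} contains no descendant of Z7 and blocks every backdoor path.
Every element of {Z2, Z5} is needed (dropping Z2 leaves P3 open; dropping Z5 leaves P7 open), so no proper subset is valid.
Among all size-2 subsets of the eligible variables, only {Z2, Z5} blocks every backdoor path, so it is the unique smallest valid adjustment set.

{Z2, Z5}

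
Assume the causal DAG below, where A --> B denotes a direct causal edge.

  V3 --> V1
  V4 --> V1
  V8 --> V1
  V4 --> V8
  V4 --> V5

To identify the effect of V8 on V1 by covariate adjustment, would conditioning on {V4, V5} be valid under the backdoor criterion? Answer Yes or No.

Backdoor paths from V8 to V1 (paths whose first edge points into V8):
  P1: V8 <- V4 -> V1
Condition 1 (no descendant of V8 in the set): holds — descendants of V8 are {V1}; none are in {V4, V5}.
Condition 2 (every backdoor path blocked by {V4, V5}):
  P1: blocked at fork node V4 ∈ conditioning set.
{V4, V5} satisfies the backdoor criterion.

Yes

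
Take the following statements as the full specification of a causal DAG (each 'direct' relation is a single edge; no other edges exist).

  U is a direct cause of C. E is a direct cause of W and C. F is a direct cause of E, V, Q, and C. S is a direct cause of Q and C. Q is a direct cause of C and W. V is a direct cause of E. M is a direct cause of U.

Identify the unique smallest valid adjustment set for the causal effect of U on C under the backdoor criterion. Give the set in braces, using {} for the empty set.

{}

Variables eligible for adjustment (non-descendants of U, excluding U and C): {E, F, M, Q, S, V, W}.
Backdoor paths from U to C:
  (none)
With no backdoor paths the empty set already satisfies the criterion, and it is trivially minimal.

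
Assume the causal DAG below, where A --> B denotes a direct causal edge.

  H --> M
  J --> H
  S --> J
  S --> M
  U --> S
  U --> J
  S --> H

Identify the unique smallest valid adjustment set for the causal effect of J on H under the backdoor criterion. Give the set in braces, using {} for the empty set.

{S}

Variables eligible for adjustment (non-descendants of J, excluding J and H): {S, U}.
Backdoor paths from J to H:
  P1: J <- U -> S -> H
  P2: J <- U -> S -> M <- H
  P3: J <- S -> H
  P4: J <- S -> M <- H
The empty set is not sufficient: P1 (J <- U -> S -> H) has no collider blocking it and no conditioned non-collider, so it is open.
Try {S}:
  P1: blocked at chain node S ∈ conditioning set.
  P2: blocked at chain node S ∈ conditioning set.
  P3: blocked at fork node S ∈ conditioning set.
  P4: blocked at fork node S ∈ conditioning set.
{S} contains no descendant of J and blocks every backdoor path.
No other singleton works — e.g. {U} leaves P3 open — so {S} is the unique smallest valid adjustment set.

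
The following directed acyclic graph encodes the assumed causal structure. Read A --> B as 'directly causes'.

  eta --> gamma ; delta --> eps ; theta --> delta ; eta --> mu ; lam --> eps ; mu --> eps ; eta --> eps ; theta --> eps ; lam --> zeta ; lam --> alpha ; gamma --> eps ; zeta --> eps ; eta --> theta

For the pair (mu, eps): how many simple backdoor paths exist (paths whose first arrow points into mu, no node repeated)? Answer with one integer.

A backdoor path from mu to eps is any simple undirected path whose first edge points into mu (i.e. leaves mu via a parent).
Parents of mu: {eta}.
Enumerating:
  P1: mu <- eta -> gamma -> eps
  P2: mu <- eta -> theta -> delta -> eps
  P3: mu <- eta -> theta -> eps
  P4: mu <- eta -> eps
That exhausts the simple backdoor paths. Count: 4.

4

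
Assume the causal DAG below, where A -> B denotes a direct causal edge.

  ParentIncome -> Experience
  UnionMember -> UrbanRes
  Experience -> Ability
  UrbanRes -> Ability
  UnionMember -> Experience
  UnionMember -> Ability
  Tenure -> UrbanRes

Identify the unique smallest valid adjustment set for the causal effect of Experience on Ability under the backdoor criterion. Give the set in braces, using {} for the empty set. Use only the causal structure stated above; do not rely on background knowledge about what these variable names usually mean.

Variables eligible for adjustment (non-descendants of Experience, excluding Experience and Ability): {ParentIncome, Tenure, UnionMember, UrbanRes}.
Backdoor paths from Experience to Ability:
  P1: Experience <- UnionMember -> UrbanRes -> Ability
  P2: Experience <- UnionMember -> Ability
The empty set is not sufficient: P1 (Experience <- UnionMember -> UrbanRes -> Ability) has no collider blocking it and no conditioned non-collider, so it is open.
Try {UnionMember}:
  P1: blocked at fork node UnionMember ∈ conditioning set.
  P2: blocked at fork node UnionMember ∈ conditioning set.
{UnionMember} contains no descendant of Experience and blocks every backdoor path.
No other singleton works — e.g. {Tenure} leaves P1 open — so {UnionMember} is the unique smallest valid adjustment set.

{UnionMember}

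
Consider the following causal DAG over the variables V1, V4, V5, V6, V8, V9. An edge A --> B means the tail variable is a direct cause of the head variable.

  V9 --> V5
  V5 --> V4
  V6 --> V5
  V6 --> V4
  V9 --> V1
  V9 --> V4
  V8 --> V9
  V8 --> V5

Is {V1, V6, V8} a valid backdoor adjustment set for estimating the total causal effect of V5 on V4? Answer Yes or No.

Backdoor paths from V5 to V4 (paths whose first edge points into V5):
  P1: V5 <- V6 -> V4
  P2: V5 <- V8 -> V9 -> V4
  P3: V5 <- V9 -> V4
Condition 1 (no descendant of V5 in the set): holds — descendants of V5 are {V4}; none are in {V1, V6, V8}.
Condition 2 (every backdoor path blocked by {V1, V6, V8}):
  P1: blocked at fork node V6 ∈ conditioning set.
  P2: blocked at fork node V8 ∈ conditioning set.
  P3: open — no interior node is in the conditioning set.
{V1, V6, V8} does not satisfy the backdoor criterion.

No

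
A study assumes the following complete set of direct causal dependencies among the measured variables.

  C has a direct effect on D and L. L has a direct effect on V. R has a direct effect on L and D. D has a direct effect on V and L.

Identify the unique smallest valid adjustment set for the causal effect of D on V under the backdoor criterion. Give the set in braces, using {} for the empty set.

Variables eligible for adjustment (non-descendants of D, excluding D and V): {C, R}.
Backdoor paths from D to V:
  P1: D <- C -> L -> V
  P2: D <- R -> L -> V
The empty set is not sufficient: P1 (D <- C -> L -> V) has no collider blocking it and no conditioned non-collider, so it is open.
Try {C, R}:
  P1: blocked at fork node C ∈ conditioning set.
  P2: blocked at fork node R ∈ conditioning set.
{C, R} contains no descendant of D and blocks every backdoor path.
Every element of {C, R} is needed (dropping C leaves P1 open; dropping R leaves P2 open), so no proper subset is valid.
Among all size-2 subsets of the eligible variables, only {C, R} blocks every backdoor path, so it is the unique smallest valid adjustment set.

{C, R}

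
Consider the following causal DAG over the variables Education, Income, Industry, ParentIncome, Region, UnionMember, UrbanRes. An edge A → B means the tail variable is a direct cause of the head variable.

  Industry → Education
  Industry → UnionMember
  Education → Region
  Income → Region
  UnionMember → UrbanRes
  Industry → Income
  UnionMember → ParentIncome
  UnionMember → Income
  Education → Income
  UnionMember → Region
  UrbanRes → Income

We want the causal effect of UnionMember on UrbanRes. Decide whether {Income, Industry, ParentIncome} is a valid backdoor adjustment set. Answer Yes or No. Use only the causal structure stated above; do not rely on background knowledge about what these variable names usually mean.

No

Backdoor paths from UnionMember to UrbanRes (paths whose first edge points into UnionMember):
  P1: UnionMember <- Industry -> Education -> Income <- UrbanRes
  P2: UnionMember <- Industry -> Education -> Region <- Income <- UrbanRes
  P3: UnionMember <- Industry -> Income <- UrbanRes
Condition 1 (no descendant of UnionMember in the set): FAILS — Income and ParentIncome are descendants of UnionMember.
Condition 2 (every backdoor path blocked by {Income, Industry, ParentIncome}):
  P1: blocked at fork node Industry ∈ conditioning set.
  P2: blocked at fork node Industry ∈ conditioning set.
  P3: blocked at fork node Industry ∈ conditioning set.
{Income, Industry, ParentIncome} does not satisfy the backdoor criterion.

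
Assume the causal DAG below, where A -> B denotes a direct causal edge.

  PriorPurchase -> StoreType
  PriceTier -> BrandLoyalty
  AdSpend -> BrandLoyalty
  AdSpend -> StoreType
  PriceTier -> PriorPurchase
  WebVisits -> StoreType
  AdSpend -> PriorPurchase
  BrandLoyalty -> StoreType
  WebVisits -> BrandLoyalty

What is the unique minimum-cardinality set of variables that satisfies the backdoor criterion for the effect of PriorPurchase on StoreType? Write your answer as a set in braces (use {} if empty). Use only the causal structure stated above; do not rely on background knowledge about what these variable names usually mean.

{AdSpend, PriceTier}

Variables eligible for adjustment (non-descendants of PriorPurchase, excluding PriorPurchase and StoreType): {AdSpend, BrandLoyalty, PriceTier, WebVisits}.
Backdoor paths from PriorPurchase to StoreType:
  P1: PriorPurchase <- PriceTier -> BrandLoyalty <- AdSpend -> StoreType
  P2: PriorPurchase <- PriceTier -> BrandLoyalty <- WebVisits -> StoreType
  P3: PriorPurchase <- PriceTier -> BrandLoyalty -> StoreType
  P4: PriorPurchase <- AdSpend -> BrandLoyalty <- WebVisits -> StoreType
  P5: PriorPurchase <- AdSpend -> BrandLoyalty -> StoreType
  P6: PriorPurchase <- AdSpend -> StoreType
The empty set is not sufficient: P3 (PriorPurchase <- PriceTier -> BrandLoyalty -> StoreType) has no collider blocking it and no conditioned non-collider, so it is open.
Try {AdSpend, PriceTier}:
  P1: blocked at fork node PriceTier ∈ conditioning set.
  P2: blocked at fork node PriceTier ∈ conditioning set.
  P3: blocked at fork node PriceTier ∈ conditioning set.
  P4: blocked at fork node AdSpend ∈ conditioning set.
  P5: blocked at fork node AdSpend ∈ conditioning set.
  P6: blocked at fork node AdSpend ∈ conditioning set.
{AdSpend, PriceTier} contains no descendant of PriorPurchase and blocks every backdoor path.
Every element of {AdSpend, PriceTier} is needed (dropping AdSpend leaves P5 open; dropping PriceTier leaves P3 open), so no proper subset is valid.
Among all size-2 subsets of the eligible variables, only {AdSpend, PriceTier} blocks every backdoor path, so it is the unique smallest valid adjustment set.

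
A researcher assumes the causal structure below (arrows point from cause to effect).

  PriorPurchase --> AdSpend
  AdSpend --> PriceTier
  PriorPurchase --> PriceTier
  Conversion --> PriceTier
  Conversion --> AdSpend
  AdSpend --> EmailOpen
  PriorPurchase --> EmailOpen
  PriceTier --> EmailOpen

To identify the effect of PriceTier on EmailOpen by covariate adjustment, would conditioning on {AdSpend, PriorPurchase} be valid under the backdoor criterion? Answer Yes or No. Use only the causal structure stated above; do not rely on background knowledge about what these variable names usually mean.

Backdoor paths from PriceTier to EmailOpen (paths whose first edge points into PriceTier):
  P1: PriceTier <- Conversion -> AdSpend <- PriorPurchase -> EmailOpen
  P2: PriceTier <- Conversion -> AdSpend -> EmailOpen
  P3: PriceTier <- PriorPurchase -> AdSpend -> EmailOpen
  P4: PriceTier <- PriorPurchase -> EmailOpen
  P5: PriceTier <- AdSpend <- PriorPurchase -> EmailOpen
  P6: PriceTier <- AdSpend -> EmailOpen
Condition 1 (no descendant of PriceTier in the set): holds — descendants of PriceTier are {EmailOpen}; none are in {AdSpend, PriorPurchase}.
Condition 2 (every backdoor path blocked by {AdSpend, PriorPurchase}):
  P1: blocked at fork node PriorPurchase ∈ conditioning set.
  P2: blocked at chain node AdSpend ∈ conditioning set.
  P3: blocked at fork node PriorPurchase ∈ conditioning set.
  P4: blocked at fork node PriorPurchase ∈ conditioning set.
  P5: blocked at chain node AdSpend ∈ conditioning set.
  P6: blocked at fork node AdSpend ∈ conditioning set.
{AdSpend, PriorPurchase} satisfies the backdoor criterion.

Yes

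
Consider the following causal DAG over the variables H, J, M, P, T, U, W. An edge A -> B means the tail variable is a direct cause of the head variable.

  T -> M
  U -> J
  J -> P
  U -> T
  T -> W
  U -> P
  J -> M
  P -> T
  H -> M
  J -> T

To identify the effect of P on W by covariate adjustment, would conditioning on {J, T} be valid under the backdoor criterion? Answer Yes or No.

No

Backdoor paths from P to W (paths whose first edge points into P):
  P1: P <- U -> J -> T -> W
  P2: P <- U -> J -> M <- T -> W
  P3: P <- U -> T -> W
  P4: P <- J <- U -> T -> W
  P5: P <- J -> T -> W
  P6: P <- J -> M <- T -> W
Condition 1 (no descendant of P in the set): FAILS — T is a descendant of P.
Condition 2 (every backdoor path blocked by {J, T}):
  P1: blocked at chain node J ∈ conditioning set.
  P2: blocked at chain node J ∈ conditioning set.
  P3: blocked at chain node T ∈ conditioning set.
  P4: blocked at chain node J ∈ conditioning set.
  P5: blocked at fork node J ∈ conditioning set.
  P6: blocked at fork node J ∈ conditioning set.
{J, T} does not satisfy the backdoor criterion.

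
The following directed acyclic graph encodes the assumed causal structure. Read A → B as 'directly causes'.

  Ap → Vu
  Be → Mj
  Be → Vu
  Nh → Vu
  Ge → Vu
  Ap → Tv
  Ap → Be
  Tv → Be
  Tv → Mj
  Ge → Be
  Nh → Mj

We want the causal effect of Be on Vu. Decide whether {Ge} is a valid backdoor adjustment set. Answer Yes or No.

Backdoor paths from Be to Vu (paths whose first edge points into Be):
  P1: Be <- Ge -> Vu
  P2: Be <- Ap -> Tv -> Mj <- Nh -> Vu
  P3: Be <- Ap -> Vu
  P4: Be <- Tv <- Ap -> Vu
  P5: Be <- Tv -> Mj <- Nh -> Vu
Condition 1 (no descendant of Be in the set): holds — descendants of Be are {Mj, Vu}; none are in {Ge}.
Condition 2 (every backdoor path blocked by {Ge}):
  P1: blocked at fork node Ge ∈ conditioning set.
  P2: blocked at collider Mj (neither it nor any descendant is in the conditioning set).
  P3: open — no interior node is in the conditioning set.
  P4: open — no interior node is in the conditioning set.
  P5: blocked at collider Mj (neither it nor any descendant is in the conditioning set).
{Ge} does not satisfy the backdoor criterion.

No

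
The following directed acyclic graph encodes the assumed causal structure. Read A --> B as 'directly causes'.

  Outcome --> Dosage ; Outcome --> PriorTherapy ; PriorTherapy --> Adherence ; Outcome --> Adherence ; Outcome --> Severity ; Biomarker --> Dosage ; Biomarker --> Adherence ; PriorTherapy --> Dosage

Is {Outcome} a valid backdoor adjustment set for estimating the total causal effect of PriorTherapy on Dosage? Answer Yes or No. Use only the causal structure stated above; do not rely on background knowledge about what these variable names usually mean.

Backdoor paths from PriorTherapy to Dosage (paths whose first edge points into PriorTherapy):
  P1: PriorTherapy <- Outcome -> Adherence <- Biomarker -> Dosage
  P2: PriorTherapy <- Outcome -> Dosage
Condition 1 (no descendant of PriorTherapy in the set): holds — descendants of PriorTherapy are {Adherence, Dosage}; none are in {Outcome}.
Condition 2 (every backdoor path blocked by {Outcome}):
  P1: blocked at fork node Outcome ∈ conditioning set.
  P2: blocked at fork node Outcome ∈ conditioning set.
{Outcome} satisfies the backdoor criterion.

Yes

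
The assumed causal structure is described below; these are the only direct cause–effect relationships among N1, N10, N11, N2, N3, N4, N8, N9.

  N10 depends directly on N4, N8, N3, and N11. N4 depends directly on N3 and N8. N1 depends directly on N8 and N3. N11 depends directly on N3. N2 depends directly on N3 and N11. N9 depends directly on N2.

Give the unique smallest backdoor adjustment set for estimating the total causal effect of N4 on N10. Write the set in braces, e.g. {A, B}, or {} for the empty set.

{N3, N8}

Variables eligible for adjustment (non-descendants of N4, excluding N4 and N10): {N1, N11, N2, N3, N8, N9}.
Backdoor paths from N4 to N10:
  P1: N4 <- N3 -> N11 -> N10
  P2: N4 <- N3 -> N2 <- N11 -> N10
  P3: N4 <- N3 -> N1 <- N8 -> N10
  P4: N4 <- N3 -> N10
  P5: N4 <- N8 -> N1 <- N3 -> N11 -> N10
  P6: N4 <- N8 -> N1 <- N3 -> N2 <- N11 -> N10
  P7: N4 <- N8 -> N1 <- N3 -> N10
  P8: N4 <- N8 -> N10
The empty set is not sufficient: P1 (N4 <- N3 -> N11 -> N10) has no collider blocking it and no conditioned non-collider, so it is open.
Try {N3, N8}:
  P1: blocked at fork node N3 ∈ conditioning set.
  P2: blocked at fork node N3 ∈ conditioning set.
  P3: blocked at fork node N3 ∈ conditioning set.
  P4: blocked at fork node N3 ∈ conditioning set.
  P5: blocked at fork node N8 ∈ conditioning set.
  P6: blocked at fork node N8 ∈ conditioning set.
  P7: blocked at fork node N8 ∈ conditioning set.
  P8: blocked at fork node N8 ∈ conditioning set.
{N3, N8} contains no descendant of N4 and blocks every backdoor path.
Every element of {N3, N8} is needed (dropping N3 leaves P1 open; dropping N8 leaves P8 open), so no proper subset is valid.
Among all size-2 subsets of the eligible variables, only {N3, N8} blocks every backdoor path, so it is the unique smallest valid adjustment set.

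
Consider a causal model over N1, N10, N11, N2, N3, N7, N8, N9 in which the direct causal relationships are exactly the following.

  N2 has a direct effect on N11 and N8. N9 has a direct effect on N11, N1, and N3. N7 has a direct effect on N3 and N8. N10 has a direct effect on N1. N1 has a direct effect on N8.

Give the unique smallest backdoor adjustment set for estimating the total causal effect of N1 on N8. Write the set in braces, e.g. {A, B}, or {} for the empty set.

Variables eligible for adjustment (non-descendants of N1, excluding N1 and N8): {N10, N11, N2, N3, N7, N9}.
Backdoor paths from N1 to N8:
  P1: N1 <- N9 -> N11 <- N2 -> N8
  P2: N1 <- N9 -> N3 <- N7 -> N8
Each backdoor path contains an unconditioned collider, so every path is already blocked with the empty conditioning set:
  P1: blocked at collider N11 (neither it nor any descendant is in the conditioning set).
  P2: blocked at collider N3 (neither it nor any descendant is in the conditioning set).
The empty set is therefore the unique smallest valid set.

{}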